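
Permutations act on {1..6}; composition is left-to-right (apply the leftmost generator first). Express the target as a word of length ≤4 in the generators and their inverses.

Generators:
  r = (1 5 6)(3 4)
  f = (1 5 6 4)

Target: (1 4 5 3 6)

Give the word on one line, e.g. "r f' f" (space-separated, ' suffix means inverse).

f f r f'

  after f: (1 5 6 4)
  after f: (1 6)(4 5)
  after r: (3 4 6 5)
  after f': (1 4 5 3 6)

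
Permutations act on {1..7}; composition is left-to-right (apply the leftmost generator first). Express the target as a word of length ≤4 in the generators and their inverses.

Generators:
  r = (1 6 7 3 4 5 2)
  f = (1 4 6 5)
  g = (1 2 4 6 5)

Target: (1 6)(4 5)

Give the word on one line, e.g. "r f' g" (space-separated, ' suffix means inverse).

f f

  after f: (1 4 6 5)
  after f: (1 6)(4 5)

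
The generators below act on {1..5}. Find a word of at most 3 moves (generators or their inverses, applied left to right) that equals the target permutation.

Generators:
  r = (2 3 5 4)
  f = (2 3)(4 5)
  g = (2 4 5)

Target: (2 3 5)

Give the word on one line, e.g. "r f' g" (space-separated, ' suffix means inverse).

  after f: (2 3)(4 5)
  after g': (2 3 5)

f g'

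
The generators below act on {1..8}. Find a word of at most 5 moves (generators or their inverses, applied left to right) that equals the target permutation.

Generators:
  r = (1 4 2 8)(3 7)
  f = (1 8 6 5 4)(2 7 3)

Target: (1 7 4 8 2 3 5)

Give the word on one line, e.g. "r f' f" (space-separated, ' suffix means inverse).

  after f: (1 8 6 5 4)(2 7 3)
  after r': (1 2 3 4 8 6 5)
  after f': (1 3 5 4)(2 7)
  after r': (1 7 4 8 2 3 5)

f r' f' r'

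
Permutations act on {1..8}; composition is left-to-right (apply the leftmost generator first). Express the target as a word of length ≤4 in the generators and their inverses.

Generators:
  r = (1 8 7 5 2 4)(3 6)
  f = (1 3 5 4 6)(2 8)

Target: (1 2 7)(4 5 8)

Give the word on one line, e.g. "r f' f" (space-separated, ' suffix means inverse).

  after r': (1 4 2 5 7 8)(3 6)
  after r': (1 2 7)(4 5 8)

r' r'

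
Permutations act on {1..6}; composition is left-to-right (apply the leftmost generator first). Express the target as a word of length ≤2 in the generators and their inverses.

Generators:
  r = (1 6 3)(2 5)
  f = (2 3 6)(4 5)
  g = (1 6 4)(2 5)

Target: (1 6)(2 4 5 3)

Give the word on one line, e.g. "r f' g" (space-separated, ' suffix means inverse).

r' f

  after r': (1 3 6)(2 5)
  after f: (1 6)(2 4 5 3)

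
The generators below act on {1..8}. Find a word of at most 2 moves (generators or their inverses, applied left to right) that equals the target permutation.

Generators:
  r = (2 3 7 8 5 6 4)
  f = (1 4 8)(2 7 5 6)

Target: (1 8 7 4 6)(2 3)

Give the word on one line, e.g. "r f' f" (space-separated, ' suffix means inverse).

r f'

  after r: (2 3 7 8 5 6 4)
  after f': (1 8 7 4 6)(2 3)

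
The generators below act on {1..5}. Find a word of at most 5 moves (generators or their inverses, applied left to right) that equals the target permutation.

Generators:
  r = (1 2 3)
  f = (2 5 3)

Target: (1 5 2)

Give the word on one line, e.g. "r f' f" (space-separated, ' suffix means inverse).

  after r: (1 2 3)
  after f: (1 5 3)
  after r: (1 5)(2 3)
  after r: (1 5 2)

r f r r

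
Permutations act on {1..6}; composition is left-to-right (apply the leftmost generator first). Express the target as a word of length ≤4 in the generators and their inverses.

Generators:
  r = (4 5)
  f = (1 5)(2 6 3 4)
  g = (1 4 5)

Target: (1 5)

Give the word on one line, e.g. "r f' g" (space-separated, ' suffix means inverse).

g' g' r

  after g': (1 5 4)
  after g': (1 4 5)
  after r: (1 5)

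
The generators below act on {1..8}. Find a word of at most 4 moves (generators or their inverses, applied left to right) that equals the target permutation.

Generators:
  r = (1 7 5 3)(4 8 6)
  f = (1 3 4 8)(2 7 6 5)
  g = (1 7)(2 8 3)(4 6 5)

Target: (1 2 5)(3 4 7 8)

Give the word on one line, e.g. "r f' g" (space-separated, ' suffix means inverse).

r' r' f r

  after r': (1 3 5 7)(4 6 8)
  after r': (1 5)(3 7)(4 8 6)
  after f: (1 2 7 4)(3 6 8 5)
  after r: (1 2 5)(3 4 7 8)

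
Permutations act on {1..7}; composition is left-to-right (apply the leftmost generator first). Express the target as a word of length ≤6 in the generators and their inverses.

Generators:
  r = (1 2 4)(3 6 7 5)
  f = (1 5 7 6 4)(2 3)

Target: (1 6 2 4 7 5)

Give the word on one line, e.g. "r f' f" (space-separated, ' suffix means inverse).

  after f: (1 5 7 6 4)(2 3)
  after r: (1 3 4 2 6)
  after f: (1 2 4 3)(5 7 6)
  after r: (1 4 6 3 2)
  after f': (1 6 2 4 7 5)

f r f r f'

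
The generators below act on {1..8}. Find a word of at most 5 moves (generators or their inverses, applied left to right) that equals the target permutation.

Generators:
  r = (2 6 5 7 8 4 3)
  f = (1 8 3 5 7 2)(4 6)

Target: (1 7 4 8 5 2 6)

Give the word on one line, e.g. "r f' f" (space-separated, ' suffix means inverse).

  after f: (1 8 3 5 7 2)(4 6)
  after r': (1 7 3 6 8 4 2)
  after f': (1 5 3 4 7 8 6)
  after r: (1 7 4 8 5 2 6)

f r' f' r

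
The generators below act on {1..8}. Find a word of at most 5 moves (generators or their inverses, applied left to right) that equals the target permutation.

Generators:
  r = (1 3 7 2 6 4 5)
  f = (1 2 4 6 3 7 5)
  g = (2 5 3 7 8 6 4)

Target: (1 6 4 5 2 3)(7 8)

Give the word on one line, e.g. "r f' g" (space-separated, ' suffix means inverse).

g f r

  after g: (2 5 3 7 8 6 4)
  after f: (1 2)(3 5 7 8)
  after r: (1 6 4 5 2 3)(7 8)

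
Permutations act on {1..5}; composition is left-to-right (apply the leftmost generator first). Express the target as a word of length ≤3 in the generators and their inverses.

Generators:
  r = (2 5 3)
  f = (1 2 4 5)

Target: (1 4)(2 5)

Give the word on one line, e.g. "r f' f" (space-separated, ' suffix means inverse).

  after f: (1 2 4 5)
  after f: (1 4)(2 5)

f f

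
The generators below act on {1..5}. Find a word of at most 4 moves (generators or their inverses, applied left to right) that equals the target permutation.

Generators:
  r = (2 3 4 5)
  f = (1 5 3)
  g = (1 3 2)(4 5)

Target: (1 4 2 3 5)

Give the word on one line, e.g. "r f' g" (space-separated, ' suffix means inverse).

g r f f

  after g: (1 3 2)(4 5)
  after r: (1 4 2)
  after f: (1 4 2 5 3)
  after f: (1 4 2 3 5)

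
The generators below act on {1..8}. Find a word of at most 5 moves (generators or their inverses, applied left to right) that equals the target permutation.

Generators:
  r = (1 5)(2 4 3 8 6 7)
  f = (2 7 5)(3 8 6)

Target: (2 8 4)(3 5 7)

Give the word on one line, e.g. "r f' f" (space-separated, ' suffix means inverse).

  after r': (1 5)(2 7 6 8 3 4)
  after r': (2 6 3)(4 7 8)
  after f': (2 8 4)(3 5 7)

r' r' f'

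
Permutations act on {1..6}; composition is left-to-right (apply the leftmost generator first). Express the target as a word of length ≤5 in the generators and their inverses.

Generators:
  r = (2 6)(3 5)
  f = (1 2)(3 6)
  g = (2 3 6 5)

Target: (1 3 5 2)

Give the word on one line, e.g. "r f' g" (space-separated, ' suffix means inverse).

  after f: (1 2)(3 6)
  after r: (1 6 5 3 2)
  after g': (1 3 5 2)

f r g'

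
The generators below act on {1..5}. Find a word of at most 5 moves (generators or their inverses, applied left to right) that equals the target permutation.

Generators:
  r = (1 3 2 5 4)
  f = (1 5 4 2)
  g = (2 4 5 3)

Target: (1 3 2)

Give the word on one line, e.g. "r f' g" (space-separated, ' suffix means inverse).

  after r': (1 4 5 2 3)
  after r': (1 5 3 4 2)
  after f': (3 5)
  after g: (2 4 5)
  after r: (1 3 2)

r' r' f' g r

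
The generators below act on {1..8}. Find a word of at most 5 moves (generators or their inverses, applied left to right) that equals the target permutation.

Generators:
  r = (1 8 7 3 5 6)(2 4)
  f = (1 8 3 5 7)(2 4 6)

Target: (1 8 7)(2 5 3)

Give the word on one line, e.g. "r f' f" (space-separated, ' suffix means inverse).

f' r' r' f

  after f': (1 7 5 3 8)(2 6 4)
  after r': (1 8 6 2 5 7 3)
  after r': (2 3 6 4)(5 8)
  after f: (1 8 7)(2 5 3)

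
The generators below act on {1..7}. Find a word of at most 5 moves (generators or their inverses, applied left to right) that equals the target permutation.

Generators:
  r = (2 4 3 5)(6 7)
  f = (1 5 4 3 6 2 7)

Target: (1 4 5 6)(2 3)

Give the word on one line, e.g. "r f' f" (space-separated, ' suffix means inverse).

  after f: (1 5 4 3 6 2 7)
  after r': (1 3 7)(2 6 5)
  after f': (1 4 5 6)(2 3)

f r' f'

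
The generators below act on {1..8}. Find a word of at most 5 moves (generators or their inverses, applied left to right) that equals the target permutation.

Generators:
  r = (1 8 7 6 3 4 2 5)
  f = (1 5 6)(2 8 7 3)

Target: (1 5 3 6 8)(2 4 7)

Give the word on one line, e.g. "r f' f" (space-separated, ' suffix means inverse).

  after r': (1 5 2 4 3 6 7 8)
  after f: (1 6 3)(2 4)(5 8)
  after f: (2 4 8 6)(3 5 7)
  after f: (1 5 3 6 8)(2 4 7)

r' f f f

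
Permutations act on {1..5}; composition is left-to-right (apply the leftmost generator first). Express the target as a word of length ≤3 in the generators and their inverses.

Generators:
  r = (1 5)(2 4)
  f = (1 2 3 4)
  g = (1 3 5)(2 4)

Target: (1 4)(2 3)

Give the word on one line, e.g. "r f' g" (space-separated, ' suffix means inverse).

g r f

  after g: (1 3 5)(2 4)
  after r: (1 3)
  after f: (1 4)(2 3)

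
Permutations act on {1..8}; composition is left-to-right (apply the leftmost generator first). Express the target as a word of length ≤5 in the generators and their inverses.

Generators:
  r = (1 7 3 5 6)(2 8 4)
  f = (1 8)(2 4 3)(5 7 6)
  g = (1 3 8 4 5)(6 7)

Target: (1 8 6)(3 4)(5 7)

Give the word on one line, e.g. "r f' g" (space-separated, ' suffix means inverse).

  after r': (1 6 5 3 7)(2 4 8)
  after r': (1 5 7 6 3)(2 8 4)
  after g: (2 4)(5 6 8)
  after f': (1 8 6)(3 4)(5 7)

r' r' g f'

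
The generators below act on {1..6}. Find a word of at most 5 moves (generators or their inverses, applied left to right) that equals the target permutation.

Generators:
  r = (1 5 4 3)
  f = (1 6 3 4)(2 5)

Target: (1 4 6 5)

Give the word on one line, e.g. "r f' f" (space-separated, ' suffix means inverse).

  after f': (1 4 3 6)(2 5)
  after f': (1 3)(4 6)
  after r': (1 4 6 5)

f' f' r'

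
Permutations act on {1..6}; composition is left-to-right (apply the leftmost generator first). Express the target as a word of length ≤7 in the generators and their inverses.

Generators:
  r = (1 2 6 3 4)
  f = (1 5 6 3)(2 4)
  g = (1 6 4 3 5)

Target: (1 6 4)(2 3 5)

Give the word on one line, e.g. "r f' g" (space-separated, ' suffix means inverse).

  after r': (1 4 3 6 2)
  after r': (1 3 2 4 6)
  after g: (1 5)(2 3)
  after r': (1 5 4 3)(2 6)
  after f: (1 6 4)(2 3 5)

r' r' g r' f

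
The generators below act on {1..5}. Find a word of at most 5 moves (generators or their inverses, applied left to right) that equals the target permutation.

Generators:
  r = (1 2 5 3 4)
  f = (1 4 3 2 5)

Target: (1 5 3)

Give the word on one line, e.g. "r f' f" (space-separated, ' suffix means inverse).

r' f' r f

  after r': (1 4 3 5 2)
  after f': (2 5 3)
  after r: (1 2 3 5 4)
  after f: (1 5 3)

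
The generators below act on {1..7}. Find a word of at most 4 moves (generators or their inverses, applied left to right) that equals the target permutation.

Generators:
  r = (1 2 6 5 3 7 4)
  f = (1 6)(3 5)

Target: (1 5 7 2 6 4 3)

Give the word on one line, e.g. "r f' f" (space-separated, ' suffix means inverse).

r f r r

  after r: (1 2 6 5 3 7 4)
  after f: (1 2)(3 7 4 6)
  after r: (1 6 7)(3 4 5)
  after r: (1 5 7 2 6 4 3)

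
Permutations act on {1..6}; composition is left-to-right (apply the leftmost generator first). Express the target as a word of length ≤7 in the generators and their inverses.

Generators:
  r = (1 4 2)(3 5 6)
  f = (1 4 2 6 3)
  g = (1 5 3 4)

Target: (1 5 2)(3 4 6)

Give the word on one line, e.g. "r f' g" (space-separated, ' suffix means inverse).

  after f': (1 3 6 2 4)
  after g: (1 4 5 3 6 2)
  after f': (2 3)(4 5 6)
  after g: (1 5 6)(2 4 3)
  after f': (1 5 2)(3 4 6)

f' g f' g f'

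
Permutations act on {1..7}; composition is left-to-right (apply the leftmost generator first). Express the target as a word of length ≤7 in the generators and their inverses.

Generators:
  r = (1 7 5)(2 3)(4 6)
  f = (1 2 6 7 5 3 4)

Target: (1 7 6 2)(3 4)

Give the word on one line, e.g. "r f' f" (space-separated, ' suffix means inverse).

f' r' f r f'

  after f': (1 4 3 5 7 6 2)
  after r': (1 6 3 7 4 2 5)
  after f: (1 7)(2 3 5)(4 6)
  after r: (1 5 3)
  after f': (1 7 6 2)(3 4)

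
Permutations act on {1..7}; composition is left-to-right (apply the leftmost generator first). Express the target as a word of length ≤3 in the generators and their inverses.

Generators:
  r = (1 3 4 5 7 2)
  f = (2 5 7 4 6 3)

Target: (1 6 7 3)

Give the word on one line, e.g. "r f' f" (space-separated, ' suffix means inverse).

r' f' f'

  after r': (1 2 7 5 4 3)
  after f': (1 3)(2 5 7)(4 6)
  after f': (1 6 7 3)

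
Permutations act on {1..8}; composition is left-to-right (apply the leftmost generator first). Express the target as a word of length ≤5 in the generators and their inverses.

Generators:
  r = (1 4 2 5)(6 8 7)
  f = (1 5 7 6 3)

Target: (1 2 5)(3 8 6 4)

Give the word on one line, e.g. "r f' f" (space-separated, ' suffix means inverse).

r' f' r' r'

  after r': (1 5 2 4)(6 7 8)
  after f': (2 4 3 6 5)(7 8)
  after r': (1 5 4 3 7 6 2)
  after r': (1 2 5)(3 8 6 4)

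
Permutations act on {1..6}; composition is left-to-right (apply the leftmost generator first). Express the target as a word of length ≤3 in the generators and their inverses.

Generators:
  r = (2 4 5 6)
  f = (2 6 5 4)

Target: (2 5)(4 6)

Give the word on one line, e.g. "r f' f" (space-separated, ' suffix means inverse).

  after r': (2 6 5 4)
  after f: (2 5)(4 6)

r' f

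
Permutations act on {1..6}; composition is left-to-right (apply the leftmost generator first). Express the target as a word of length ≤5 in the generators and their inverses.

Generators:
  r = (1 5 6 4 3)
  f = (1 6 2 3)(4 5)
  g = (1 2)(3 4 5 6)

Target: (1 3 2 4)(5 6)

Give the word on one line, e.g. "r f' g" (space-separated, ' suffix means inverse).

  after g': (1 2)(3 6 5 4)
  after f': (1 6 4 2 3)
  after g: (1 3 2 4)(5 6)

g' f' g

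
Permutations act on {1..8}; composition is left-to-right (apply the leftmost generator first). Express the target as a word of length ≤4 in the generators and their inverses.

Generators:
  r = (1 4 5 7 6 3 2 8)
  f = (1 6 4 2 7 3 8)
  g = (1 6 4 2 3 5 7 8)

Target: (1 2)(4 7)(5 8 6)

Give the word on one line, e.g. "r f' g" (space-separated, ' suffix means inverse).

  after r: (1 4 5 7 6 3 2 8)
  after g: (1 2)(4 7)(5 8 6)

r g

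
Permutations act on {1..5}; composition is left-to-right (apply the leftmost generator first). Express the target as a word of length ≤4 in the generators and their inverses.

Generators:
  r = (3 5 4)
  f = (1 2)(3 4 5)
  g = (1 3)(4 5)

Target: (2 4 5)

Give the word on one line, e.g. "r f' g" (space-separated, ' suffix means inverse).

  after r: (3 5 4)
  after f': (1 2)(3 4 5)
  after g': (1 2 3 5)
  after f: (2 4 5)

r f' g' f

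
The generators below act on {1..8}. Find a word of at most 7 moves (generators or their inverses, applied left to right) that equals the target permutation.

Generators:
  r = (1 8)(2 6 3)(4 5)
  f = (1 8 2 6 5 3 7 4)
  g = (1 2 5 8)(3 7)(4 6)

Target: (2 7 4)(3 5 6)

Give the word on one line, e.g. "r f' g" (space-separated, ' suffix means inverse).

f' g f' f' r'

  after f': (1 4 7 3 5 6 2 8)
  after g: (1 6 5 4 3 8 2)
  after f': (1 2 4 5 7 3)
  after f': (1 8)(2 7 5 3 4 6)
  after r': (2 7 4)(3 5 6)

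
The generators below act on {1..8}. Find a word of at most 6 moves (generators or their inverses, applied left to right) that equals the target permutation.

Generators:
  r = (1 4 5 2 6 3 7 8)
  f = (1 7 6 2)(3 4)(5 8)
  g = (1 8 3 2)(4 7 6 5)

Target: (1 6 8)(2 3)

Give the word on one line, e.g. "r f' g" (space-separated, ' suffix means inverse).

g g r' f r

  after g: (1 8 3 2)(4 7 6 5)
  after g: (1 3)(2 8)(4 6)(5 7)
  after r': (1 6)(2 7 4)(3 8 5)
  after f: (1 2 6 7 3 5 4)
  after r: (1 6 8)(2 3)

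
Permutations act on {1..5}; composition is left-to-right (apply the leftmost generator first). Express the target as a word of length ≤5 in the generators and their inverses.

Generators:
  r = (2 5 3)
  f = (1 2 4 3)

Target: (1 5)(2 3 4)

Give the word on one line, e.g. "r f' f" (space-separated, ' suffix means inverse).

  after r: (2 5 3)
  after f': (1 3)(2 5 4)
  after r': (1 5 4 3)
  after f: (1 5 3 2 4)
  after f: (1 5)(2 3 4)

r f' r' f f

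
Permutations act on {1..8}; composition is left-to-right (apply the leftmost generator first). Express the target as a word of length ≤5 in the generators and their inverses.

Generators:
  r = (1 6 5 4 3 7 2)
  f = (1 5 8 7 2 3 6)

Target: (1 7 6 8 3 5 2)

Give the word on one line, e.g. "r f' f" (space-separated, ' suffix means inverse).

  after f: (1 5 8 7 2 3 6)
  after f: (1 8 2 6 5 7 3)
  after f: (1 7 6 8 3 5 2)

f f f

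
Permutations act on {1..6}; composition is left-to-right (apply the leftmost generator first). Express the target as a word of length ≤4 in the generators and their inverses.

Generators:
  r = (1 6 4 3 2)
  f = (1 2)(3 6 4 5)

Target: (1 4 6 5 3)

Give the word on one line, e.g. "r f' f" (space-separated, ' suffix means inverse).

  after r: (1 6 4 3 2)
  after f: (1 4 6 5 3)

r f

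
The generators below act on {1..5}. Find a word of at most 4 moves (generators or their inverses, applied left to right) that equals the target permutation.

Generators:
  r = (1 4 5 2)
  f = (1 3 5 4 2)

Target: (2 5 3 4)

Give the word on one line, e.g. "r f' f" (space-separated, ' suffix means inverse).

  after f': (1 2 4 5 3)
  after r: (2 5 3 4)

f' r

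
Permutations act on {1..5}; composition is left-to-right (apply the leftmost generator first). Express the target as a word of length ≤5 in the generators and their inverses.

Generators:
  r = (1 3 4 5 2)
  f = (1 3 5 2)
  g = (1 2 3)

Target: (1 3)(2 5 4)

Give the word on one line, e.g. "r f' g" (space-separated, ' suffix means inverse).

  after f: (1 3 5 2)
  after r: (1 4 5)(2 3)
  after f': (1 4 3 5 2)
  after f': (1 4)
  after r': (1 3)(2 5 4)

f r f' f' r'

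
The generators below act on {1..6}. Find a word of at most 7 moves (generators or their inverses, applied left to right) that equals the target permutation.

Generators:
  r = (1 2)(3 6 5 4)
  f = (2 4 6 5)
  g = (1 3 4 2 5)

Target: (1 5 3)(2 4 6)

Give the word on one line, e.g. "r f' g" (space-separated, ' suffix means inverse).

  after r': (1 2)(3 4 5 6)
  after f: (1 4 2)(3 6)
  after f: (1 6 3 5 2)
  after g': (1 6)(2 5 4 3)
  after r: (1 5 3)(2 4 6)

r' f f g' r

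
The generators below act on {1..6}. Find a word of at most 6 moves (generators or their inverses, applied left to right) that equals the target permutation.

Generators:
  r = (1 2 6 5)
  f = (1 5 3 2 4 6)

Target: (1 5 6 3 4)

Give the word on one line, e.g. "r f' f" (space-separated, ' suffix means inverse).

  after r': (1 5 6 2)
  after r': (1 6)(2 5)
  after f: (2 3)(4 6 5)
  after f: (1 5 6 3 4)

r' r' f f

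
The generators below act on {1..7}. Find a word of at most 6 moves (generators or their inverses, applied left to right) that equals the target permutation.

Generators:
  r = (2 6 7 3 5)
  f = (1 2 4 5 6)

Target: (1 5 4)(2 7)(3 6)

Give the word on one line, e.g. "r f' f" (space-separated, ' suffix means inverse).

  after r: (2 6 7 3 5)
  after r: (2 7 5 6 3)
  after f': (1 6 3)(2 7 4)
  after f': (1 5 4)(2 7)(3 6)

r r f' f'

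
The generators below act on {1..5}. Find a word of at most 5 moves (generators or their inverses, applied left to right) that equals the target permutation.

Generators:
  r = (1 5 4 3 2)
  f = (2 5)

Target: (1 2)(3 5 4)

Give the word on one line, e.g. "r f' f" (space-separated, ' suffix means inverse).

r f' f' f'

  after r: (1 5 4 3 2)
  after f': (1 2)(3 5 4)
  after f': (1 5 4 3 2)
  after f': (1 2)(3 5 4)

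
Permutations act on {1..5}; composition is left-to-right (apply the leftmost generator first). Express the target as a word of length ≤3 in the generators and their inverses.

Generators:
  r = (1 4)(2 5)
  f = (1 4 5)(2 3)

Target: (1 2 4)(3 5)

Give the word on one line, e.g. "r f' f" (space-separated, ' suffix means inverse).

r' f r

  after r': (1 4)(2 5)
  after f: (1 5 3 2)
  after r: (1 2 4)(3 5)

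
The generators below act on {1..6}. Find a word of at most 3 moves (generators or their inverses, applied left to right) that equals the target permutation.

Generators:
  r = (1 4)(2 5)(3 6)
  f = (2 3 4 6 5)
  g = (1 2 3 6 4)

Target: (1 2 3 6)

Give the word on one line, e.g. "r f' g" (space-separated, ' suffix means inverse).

r f' g'

  after r: (1 4)(2 5)(3 6)
  after f': (1 3 4)(2 6)
  after g': (1 2 3 6)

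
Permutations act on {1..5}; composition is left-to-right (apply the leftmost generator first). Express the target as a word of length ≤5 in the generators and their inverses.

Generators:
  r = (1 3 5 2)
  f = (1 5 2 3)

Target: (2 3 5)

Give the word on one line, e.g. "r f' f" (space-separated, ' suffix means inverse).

  after f': (1 3 2 5)
  after r: (1 5 3)
  after r: (1 2)
  after r: (2 3 5)

f' r r r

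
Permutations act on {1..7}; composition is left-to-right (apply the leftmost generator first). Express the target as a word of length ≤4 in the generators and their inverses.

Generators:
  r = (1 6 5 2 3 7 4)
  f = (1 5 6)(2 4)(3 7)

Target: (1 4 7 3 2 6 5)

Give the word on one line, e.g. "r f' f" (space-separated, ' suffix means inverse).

  after f: (1 5 6)(2 4)(3 7)
  after r: (1 2)(3 4)
  after f': (1 4 7 3 2 6 5)

f r f'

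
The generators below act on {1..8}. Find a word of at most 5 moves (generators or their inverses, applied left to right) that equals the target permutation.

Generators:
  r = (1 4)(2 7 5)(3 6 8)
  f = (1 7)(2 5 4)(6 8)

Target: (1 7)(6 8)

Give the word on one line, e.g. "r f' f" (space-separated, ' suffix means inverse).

  after f: (1 7)(2 5 4)(6 8)
  after f: (2 4 5)
  after f: (1 7)(6 8)

f f f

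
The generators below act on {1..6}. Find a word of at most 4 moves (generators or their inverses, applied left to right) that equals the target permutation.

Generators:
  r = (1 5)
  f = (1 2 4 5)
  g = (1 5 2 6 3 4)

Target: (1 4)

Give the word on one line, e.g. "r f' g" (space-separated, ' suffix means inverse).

g r g'

  after g: (1 5 2 6 3 4)
  after r: (2 6 3 4 5)
  after g': (1 4)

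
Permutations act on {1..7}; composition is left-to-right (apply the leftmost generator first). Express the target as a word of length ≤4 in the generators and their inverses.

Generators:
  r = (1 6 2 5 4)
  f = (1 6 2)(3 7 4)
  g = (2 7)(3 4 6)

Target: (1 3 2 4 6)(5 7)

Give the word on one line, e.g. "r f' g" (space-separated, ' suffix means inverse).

f' r' g r'

  after f': (1 2 6)(3 4 7)
  after r': (1 6 4 7 3 5 2)
  after g: (1 3 5 7 4 2)
  after r': (1 3 2 4 6)(5 7)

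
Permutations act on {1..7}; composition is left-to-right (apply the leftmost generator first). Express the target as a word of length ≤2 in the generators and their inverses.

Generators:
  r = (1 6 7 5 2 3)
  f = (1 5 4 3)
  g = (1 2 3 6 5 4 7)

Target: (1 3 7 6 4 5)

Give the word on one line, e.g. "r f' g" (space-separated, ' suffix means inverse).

r g'

  after r: (1 6 7 5 2 3)
  after g': (1 3 7 6 4 5)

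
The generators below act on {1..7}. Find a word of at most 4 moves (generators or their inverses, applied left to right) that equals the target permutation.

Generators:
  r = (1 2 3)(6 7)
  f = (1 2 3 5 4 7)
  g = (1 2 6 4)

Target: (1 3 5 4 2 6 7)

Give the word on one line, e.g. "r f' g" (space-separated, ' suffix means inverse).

  after g: (1 2 6 4)
  after f: (1 3 5 4 2 6 7)

g f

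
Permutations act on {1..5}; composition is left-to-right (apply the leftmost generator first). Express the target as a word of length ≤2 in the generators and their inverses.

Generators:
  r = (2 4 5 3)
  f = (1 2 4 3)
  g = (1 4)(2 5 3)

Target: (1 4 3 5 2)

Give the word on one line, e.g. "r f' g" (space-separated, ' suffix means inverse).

  after r: (2 4 5 3)
  after g: (1 4 3 5 2)

r g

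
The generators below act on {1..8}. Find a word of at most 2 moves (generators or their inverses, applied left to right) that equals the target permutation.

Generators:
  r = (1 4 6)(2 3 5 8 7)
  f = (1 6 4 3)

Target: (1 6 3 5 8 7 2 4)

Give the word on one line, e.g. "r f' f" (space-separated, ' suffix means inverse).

r f'

  after r: (1 4 6)(2 3 5 8 7)
  after f': (1 6 3 5 8 7 2 4)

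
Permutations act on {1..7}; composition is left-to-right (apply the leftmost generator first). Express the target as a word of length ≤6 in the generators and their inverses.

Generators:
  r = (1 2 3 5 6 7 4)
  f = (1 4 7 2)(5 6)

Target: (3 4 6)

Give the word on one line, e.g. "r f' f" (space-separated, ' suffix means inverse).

f r' f f

  after f: (1 4 7 2)(5 6)
  after r': (1 7)(2 4 6 3)
  after f: (1 2 7 4 5 6 3)
  after f: (3 4 6)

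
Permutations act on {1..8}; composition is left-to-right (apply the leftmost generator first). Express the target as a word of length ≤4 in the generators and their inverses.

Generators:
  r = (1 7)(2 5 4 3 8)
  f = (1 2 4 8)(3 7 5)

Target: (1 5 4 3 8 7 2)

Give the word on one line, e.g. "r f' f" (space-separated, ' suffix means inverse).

r' f

  after r': (1 7)(2 8 3 4 5)
  after f: (1 5 4 3 8 7 2)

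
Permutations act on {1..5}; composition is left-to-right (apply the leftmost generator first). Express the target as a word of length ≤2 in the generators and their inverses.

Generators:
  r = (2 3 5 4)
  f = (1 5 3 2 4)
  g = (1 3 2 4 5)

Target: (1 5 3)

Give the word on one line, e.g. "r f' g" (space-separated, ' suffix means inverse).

f' g

  after f': (1 4 2 3 5)
  after g: (1 5 3)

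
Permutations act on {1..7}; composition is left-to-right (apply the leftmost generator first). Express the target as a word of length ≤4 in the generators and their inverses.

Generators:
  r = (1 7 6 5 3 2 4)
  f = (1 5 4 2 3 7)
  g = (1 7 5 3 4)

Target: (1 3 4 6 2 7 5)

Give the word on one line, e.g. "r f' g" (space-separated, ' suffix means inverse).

r g r

  after r: (1 7 6 5 3 2 4)
  after g: (1 5 4 7 6 3 2)
  after r: (1 3 4 6 2 7 5)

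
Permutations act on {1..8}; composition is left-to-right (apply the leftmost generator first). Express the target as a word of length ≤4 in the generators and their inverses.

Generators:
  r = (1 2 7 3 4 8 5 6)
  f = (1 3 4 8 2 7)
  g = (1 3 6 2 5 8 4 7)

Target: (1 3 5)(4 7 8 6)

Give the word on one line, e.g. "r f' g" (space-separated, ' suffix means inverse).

r f r

  after r: (1 2 7 3 4 8 5 6)
  after f: (1 7 4 2)(3 8 5 6)
  after r: (1 3 5)(4 7 8 6)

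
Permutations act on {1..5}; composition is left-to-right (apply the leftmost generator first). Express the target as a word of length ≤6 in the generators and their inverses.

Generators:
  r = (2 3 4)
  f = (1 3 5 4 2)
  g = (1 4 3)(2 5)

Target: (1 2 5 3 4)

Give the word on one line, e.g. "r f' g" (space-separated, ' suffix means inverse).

r' r' f r r

  after r': (2 4 3)
  after r': (2 3 4)
  after f: (1 3 2 5 4)
  after r: (1 4)(2 5)
  after r: (1 2 5 3 4)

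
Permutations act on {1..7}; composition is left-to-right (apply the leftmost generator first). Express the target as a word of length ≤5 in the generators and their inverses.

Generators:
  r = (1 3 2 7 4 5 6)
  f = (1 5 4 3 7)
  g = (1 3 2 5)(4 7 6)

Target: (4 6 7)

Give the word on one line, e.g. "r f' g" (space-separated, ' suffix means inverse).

g' g' g' g'

  after g': (1 5 2 3)(4 6 7)
  after g': (1 2)(3 5)(4 7 6)
  after g': (1 3 2 5)
  after g': (4 6 7)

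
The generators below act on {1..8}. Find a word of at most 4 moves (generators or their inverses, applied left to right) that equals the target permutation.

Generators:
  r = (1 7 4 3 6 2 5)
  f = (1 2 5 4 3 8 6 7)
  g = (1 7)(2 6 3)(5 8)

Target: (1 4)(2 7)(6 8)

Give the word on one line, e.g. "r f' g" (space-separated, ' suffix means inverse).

  after f': (1 7 6 8 3 4 5 2)
  after r: (1 4)(2 7)(6 8)

f' r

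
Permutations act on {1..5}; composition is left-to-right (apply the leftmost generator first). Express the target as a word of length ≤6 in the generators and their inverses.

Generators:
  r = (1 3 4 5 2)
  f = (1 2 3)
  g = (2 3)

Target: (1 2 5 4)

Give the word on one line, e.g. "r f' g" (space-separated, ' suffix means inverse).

  after r: (1 3 4 5 2)
  after f': (1 2 3 4 5)
  after r: (2 4)(3 5)
  after r: (1 3 2 5 4)
  after g': (1 2 5 4)

r f' r r g'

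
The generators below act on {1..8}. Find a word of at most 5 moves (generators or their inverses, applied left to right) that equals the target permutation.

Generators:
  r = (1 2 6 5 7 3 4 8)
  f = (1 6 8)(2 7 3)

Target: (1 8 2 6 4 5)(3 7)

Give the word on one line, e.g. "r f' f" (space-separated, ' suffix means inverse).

  after f': (1 8 6)(2 3 7)
  after r: (2 4 8 5 7 6)
  after f': (1 8 5 2 4 6 3 7)
  after r: (2 8 7)(4 5 6)
  after f': (1 8 2 6 4 5)(3 7)

f' r f' r f'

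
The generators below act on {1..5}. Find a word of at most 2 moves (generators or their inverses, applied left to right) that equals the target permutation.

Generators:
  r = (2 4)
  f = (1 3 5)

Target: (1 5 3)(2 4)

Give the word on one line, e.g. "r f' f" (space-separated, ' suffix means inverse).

  after r: (2 4)
  after f': (1 5 3)(2 4)

r f'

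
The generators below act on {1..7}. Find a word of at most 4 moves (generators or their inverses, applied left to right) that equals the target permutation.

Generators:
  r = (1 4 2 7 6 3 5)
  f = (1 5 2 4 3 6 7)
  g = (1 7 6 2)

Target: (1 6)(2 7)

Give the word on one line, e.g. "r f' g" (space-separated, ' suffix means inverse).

g g

  after g: (1 7 6 2)
  after g: (1 6)(2 7)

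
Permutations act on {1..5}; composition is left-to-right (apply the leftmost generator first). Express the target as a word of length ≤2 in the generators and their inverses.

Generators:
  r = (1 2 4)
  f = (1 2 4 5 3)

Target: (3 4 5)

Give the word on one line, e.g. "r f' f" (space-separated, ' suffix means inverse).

f r'

  after f: (1 2 4 5 3)
  after r': (3 4 5)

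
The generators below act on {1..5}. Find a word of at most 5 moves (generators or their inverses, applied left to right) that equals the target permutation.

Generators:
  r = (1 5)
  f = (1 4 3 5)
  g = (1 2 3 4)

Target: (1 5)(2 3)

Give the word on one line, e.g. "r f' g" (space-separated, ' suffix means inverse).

g' r f' r'

  after g': (1 4 3 2)
  after r: (1 4 3 2 5)
  after f': (2 3)
  after r': (1 5)(2 3)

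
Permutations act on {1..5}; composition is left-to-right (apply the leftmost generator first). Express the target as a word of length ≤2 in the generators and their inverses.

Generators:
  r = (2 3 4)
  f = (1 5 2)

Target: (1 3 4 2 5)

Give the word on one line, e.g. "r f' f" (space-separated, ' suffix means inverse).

  after f': (1 2 5)
  after r: (1 3 4 2 5)

f' r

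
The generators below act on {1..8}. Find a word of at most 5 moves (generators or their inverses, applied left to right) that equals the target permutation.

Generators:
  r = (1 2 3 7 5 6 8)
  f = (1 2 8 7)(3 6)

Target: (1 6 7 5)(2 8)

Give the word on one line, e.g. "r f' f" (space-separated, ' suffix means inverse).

  after f: (1 2 8 7)(3 6)
  after r': (2 6)(3 5 7 8)
  after f: (1 2 3 5)(6 8)
  after r: (1 3 6)(2 7 5)
  after f': (1 6 7 5)(2 8)

f r' f r f'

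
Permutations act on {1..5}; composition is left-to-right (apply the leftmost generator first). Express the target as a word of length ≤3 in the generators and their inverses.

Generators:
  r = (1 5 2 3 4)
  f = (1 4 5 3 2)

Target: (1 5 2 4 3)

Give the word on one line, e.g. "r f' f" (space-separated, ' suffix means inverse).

  after f': (1 2 3 5 4)
  after f': (1 3 4 2 5)
  after f': (1 5 2 4 3)

f' f' f'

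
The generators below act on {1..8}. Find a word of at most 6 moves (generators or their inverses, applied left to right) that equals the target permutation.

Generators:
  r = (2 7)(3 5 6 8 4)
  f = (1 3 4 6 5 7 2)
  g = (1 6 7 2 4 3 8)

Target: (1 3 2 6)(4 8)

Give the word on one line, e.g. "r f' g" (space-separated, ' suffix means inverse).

r f' g r

  after r: (2 7)(3 5 6 8 4)
  after f': (1 2 5 4)(3 6 8)
  after g: (1 4 6)(2 5 3 7)
  after r: (1 3 2 6)(4 8)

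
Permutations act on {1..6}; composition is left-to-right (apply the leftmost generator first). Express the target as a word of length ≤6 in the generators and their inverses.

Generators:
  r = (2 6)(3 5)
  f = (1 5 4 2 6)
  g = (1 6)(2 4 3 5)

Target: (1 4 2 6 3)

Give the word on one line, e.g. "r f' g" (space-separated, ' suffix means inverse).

r g' r f'

  after r: (2 6)(3 5)
  after g': (1 6 5 4 2)
  after r: (1 2)(3 5 4 6)
  after f': (1 4 2 6 3)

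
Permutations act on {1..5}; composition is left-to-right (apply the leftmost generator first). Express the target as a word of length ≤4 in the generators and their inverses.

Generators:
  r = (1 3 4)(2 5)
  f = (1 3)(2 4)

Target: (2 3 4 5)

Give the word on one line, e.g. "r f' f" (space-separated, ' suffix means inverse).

  after f: (1 3)(2 4)
  after r': (2 3 4 5)

f r'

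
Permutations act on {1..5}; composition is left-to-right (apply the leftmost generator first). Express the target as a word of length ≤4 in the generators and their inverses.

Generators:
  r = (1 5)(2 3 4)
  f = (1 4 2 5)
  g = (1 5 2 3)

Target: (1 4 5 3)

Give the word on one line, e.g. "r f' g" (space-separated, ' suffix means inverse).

  after g: (1 5 2 3)
  after r: (2 4)(3 5)
  after f: (1 4 5 3)

g r f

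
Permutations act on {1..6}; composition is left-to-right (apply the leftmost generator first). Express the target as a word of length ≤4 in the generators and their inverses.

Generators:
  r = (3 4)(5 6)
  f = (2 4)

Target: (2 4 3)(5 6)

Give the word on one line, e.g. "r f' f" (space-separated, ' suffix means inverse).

  after r': (3 4)(5 6)
  after f: (2 4 3)(5 6)
  after r: (2 3)
  after r: (2 4 3)(5 6)

r' f r r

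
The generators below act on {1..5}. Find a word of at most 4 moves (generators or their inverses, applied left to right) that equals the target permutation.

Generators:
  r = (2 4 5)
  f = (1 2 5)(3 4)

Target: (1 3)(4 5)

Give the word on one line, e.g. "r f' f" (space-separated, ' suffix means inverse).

r' f r f

  after r': (2 5 4)
  after f: (1 2)(3 4 5)
  after r: (1 4 2)(3 5)
  after f: (1 3)(4 5)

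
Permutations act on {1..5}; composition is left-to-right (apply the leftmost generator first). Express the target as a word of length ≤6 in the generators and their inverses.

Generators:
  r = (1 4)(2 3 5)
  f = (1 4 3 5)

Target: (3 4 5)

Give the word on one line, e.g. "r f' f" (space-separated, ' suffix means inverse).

r' r' r' f'

  after r': (1 4)(2 5 3)
  after r': (2 3 5)
  after r': (1 4)
  after f': (3 4 5)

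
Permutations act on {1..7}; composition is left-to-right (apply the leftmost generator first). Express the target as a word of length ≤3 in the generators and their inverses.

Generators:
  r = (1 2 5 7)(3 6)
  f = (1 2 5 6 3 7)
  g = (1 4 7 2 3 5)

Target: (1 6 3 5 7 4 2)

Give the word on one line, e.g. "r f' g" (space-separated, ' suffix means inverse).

g' f

  after g': (1 5 3 2 7 4)
  after f: (1 6 3 5 7 4 2)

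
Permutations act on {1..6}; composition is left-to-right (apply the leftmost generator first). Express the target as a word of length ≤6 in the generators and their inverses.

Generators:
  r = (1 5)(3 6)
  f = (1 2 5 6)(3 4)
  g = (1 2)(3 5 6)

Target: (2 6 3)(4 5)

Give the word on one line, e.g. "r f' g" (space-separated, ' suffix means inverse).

g g f g

  after g: (1 2)(3 5 6)
  after g: (3 6 5)
  after f: (1 2 5 4 3)
  after g: (2 6 3)(4 5)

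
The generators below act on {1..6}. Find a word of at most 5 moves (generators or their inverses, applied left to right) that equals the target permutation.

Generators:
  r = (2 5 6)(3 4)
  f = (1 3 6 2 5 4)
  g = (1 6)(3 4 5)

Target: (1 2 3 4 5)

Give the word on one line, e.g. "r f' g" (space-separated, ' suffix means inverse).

r' f' g r'

  after r': (2 6 5)(3 4)
  after f': (1 4)(2 3 5 6)
  after g: (1 5)(2 4 6)
  after r': (1 2 3 4 5)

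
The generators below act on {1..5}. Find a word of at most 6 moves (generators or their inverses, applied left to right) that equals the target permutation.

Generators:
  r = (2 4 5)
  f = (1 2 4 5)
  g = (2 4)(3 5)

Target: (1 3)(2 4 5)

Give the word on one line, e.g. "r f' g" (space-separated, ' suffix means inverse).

  after f': (1 5 4 2)
  after g: (1 3 5 2)
  after r': (1 3 4 2)
  after f: (1 3 5)
  after f: (1 3)(2 4 5)

f' g r' f f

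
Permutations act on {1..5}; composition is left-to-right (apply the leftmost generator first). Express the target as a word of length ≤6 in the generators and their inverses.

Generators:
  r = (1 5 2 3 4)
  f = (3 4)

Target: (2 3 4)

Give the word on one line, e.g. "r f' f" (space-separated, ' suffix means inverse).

f r f r'

  after f: (3 4)
  after r: (1 5 2 3)
  after f: (1 5 2 4 3)
  after r': (2 3 4)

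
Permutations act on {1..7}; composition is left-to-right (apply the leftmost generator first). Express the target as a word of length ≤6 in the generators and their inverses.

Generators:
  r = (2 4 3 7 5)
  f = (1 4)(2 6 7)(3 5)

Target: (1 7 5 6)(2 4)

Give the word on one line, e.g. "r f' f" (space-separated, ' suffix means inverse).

  after f': (1 4)(2 7 6)(3 5)
  after r: (1 3 2 5 7 6 4)
  after f': (1 5 6)(2 3 7)
  after r': (1 7 5 6)(2 4)

f' r f' r'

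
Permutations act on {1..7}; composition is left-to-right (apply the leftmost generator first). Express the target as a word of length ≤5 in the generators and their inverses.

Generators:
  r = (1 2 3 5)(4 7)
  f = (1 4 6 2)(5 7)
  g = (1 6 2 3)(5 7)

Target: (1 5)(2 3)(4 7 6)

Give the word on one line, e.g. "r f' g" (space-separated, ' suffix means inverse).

  after r': (1 5 3 2)(4 7)
  after g': (1 7 4 5 2 3 6)
  after f: (1 5)(2 3)(4 7 6)

r' g' f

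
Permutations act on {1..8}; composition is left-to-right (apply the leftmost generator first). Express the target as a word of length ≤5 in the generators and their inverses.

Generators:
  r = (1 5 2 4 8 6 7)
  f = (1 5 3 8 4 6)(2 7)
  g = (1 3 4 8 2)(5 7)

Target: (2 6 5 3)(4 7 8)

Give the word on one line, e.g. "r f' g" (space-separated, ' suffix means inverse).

r' g r'

  after r': (1 7 6 8 4 2 5)
  after g: (1 5 3 4)(2 7 6)
  after r': (2 6 5 3)(4 7 8)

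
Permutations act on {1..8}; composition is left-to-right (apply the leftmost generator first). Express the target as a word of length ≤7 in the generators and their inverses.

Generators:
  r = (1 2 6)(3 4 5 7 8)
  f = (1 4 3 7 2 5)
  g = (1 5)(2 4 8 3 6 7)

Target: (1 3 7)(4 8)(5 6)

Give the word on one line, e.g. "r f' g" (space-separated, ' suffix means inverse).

  after f': (1 5 2 7 3 4)
  after g: (3 8)(4 5)(6 7)
  after r': (1 6 5 3 7 2)
  after g: (1 7 4 8 3 2 5 6)
  after f': (1 3 7)(4 8)(5 6)

f' g r' g f'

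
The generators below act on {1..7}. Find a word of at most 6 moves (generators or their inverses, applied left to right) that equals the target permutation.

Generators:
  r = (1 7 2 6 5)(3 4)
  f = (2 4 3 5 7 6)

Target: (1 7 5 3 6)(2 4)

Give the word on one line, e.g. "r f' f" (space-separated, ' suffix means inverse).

  after r': (1 5 6 2 7)(3 4)
  after r': (1 6 7 5 2)
  after r': (1 2 5 7 6)(3 4)
  after f': (1 6)(2 3)
  after f': (1 7 5 3 6)(2 4)

r' r' r' f' f'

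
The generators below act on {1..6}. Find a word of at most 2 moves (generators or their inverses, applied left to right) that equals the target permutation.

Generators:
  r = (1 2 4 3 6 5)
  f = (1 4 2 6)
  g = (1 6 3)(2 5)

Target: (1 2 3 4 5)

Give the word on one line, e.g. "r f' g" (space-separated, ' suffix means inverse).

r' g'

  after r': (1 5 6 3 4 2)
  after g': (1 2 3 4 5)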